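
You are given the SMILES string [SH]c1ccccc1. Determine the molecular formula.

Walk through each heavy atom and fill implicit hydrogens from standard valence (C 4, N 3, O 2, S 2, halogen 1); for lowercase aromatic atoms, an aromatic c carries 1 H when it has two neighbours and 0 H with three, and aromatic n carries 0 H:
  atom 1: S with explicit H count 1
  atom 2: aromatic c, 3 neighbours → 0 H
  atom 3: aromatic c, 2 neighbours → 1 H
  atom 4: aromatic c, 2 neighbours → 1 H
  atom 5: aromatic c, 2 neighbours → 1 H
  atom 6: aromatic c, 2 neighbours → 1 H
  atom 7: aromatic c, 2 neighbours → 1 H
Totals → C:6, H:6, S:1.
In Hill order: C6H6S.

C6H6S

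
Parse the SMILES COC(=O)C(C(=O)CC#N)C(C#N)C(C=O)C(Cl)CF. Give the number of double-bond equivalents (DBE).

Molecular formula: C12H12ClFN2O4.
DoU = (2C + 2 + N − H − X) / 2, where X is the halogen count and O/S are ignored.
    = (2·12 + 2 + 2 − 12 − 2) / 2 = 14 / 2 = 7.

7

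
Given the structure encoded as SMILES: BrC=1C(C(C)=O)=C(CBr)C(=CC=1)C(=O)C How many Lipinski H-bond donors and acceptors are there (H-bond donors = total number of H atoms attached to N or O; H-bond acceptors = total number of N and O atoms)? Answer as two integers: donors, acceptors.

0, 2

Donors: find every N or O and count the H atoms it carries.
  atom 6 (O): bond orders sum to 2 → 0 H
  atom 14 (O): bond orders sum to 2 → 0 H
Lipinski HBD = 0.
Acceptors: N atoms = 0, O atoms = 2 → HBA = 2.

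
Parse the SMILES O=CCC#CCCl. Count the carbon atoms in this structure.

5

Count every carbon token in the SMILES (each C, including those in ring-closure positions and inside branches).
Carbon count: 5.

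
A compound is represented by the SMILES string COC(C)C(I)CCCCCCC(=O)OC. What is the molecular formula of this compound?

Walk through each heavy atom and fill implicit hydrogens from standard valence (C 4, N 3, O 2, S 2, halogen 1):
  atom 1: C, bond orders sum to 1 (valence 4) → 3 H
  atom 2: O, bond orders sum to 2 (valence 2) → 0 H
  atom 3: C, bond orders sum to 3 (valence 4) → 1 H
  atom 4: C, bond orders sum to 1 (valence 4) → 3 H
  atom 5: C, bond orders sum to 3 (valence 4) → 1 H
  atom 6: I (halogen, monovalent) → 0 H
  atom 7: C, bond orders sum to 2 (valence 4) → 2 H
  atom 8: C, bond orders sum to 2 (valence 4) → 2 H
  atom 9: C, bond orders sum to 2 (valence 4) → 2 H
  atom 10: C, bond orders sum to 2 (valence 4) → 2 H
  atom 11: C, bond orders sum to 2 (valence 4) → 2 H
  atom 12: C, bond orders sum to 2 (valence 4) → 2 H
  atom 13: C, bond orders sum to 4 (valence 4) → 0 H
  atom 14: O, bond orders sum to 2 (valence 2) → 0 H
  atom 15: O, bond orders sum to 2 (valence 2) → 0 H
  atom 16: C, bond orders sum to 1 (valence 4) → 3 H
Totals → C:12, H:23, I:1, O:3.
In Hill order: C12H23IO3.

C12H23IO3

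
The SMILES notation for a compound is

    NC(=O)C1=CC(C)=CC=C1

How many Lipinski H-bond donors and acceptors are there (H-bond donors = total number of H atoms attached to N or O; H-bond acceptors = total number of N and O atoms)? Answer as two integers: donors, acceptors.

Donors: find every N or O and count the H atoms it carries.
  atom 1 (N): bond orders sum to 1 → 2 H
  atom 3 (O): bond orders sum to 2 → 0 H
Lipinski HBD = 2.
Acceptors: N atoms = 1, O atoms = 1 → HBA = 2.

2, 2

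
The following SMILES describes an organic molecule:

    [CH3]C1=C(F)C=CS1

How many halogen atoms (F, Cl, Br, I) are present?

1

Halogen atoms appear at heavy-atom position 4 (1×F).
Halogen count: 1.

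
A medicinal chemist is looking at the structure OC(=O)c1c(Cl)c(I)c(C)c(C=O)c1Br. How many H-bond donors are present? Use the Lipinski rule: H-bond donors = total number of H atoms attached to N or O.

1

Donors: find every N or O and count the H atoms it carries.
  atom 1 (O): bond orders sum to 1 → 1 H
  atom 3 (O): bond orders sum to 2 → 0 H
  atom 13 (O): bond orders sum to 2 → 0 H
Lipinski HBD = 1.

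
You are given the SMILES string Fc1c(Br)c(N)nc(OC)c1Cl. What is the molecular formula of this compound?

C6H5BrClFN2O

Walk through each heavy atom and fill implicit hydrogens from standard valence (C 4, N 3, O 2, S 2, halogen 1); for lowercase aromatic atoms, an aromatic c carries 1 H when it has two neighbours and 0 H with three, and aromatic n carries 0 H:
  atom 1: F (halogen, monovalent) → 0 H
  atom 2: aromatic c, 3 neighbours → 0 H
  atom 3: aromatic c, 3 neighbours → 0 H
  atom 4: Br (halogen, monovalent) → 0 H
  atom 5: aromatic c, 3 neighbours → 0 H
  atom 6: N, bond orders sum to 1 (valence 3) → 2 H
  atom 7: aromatic n, 2 neighbours → 0 H
  atom 8: aromatic c, 3 neighbours → 0 H
  atom 9: O, bond orders sum to 2 (valence 2) → 0 H
  atom 10: C, bond orders sum to 1 (valence 4) → 3 H
  atom 11: aromatic c, 3 neighbours → 0 H
  atom 12: Cl (halogen, monovalent) → 0 H
Totals → C:6, H:5, Br:1, Cl:1, F:1, N:2, O:1.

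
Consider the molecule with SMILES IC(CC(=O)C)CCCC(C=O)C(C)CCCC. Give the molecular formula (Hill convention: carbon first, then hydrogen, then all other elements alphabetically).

Walk through each heavy atom and fill implicit hydrogens from standard valence (C 4, N 3, O 2, S 2, halogen 1):
  atom 1: I (halogen, monovalent) → 0 H
  atom 2: C, bond orders sum to 3 (valence 4) → 1 H
  atom 3: C, bond orders sum to 2 (valence 4) → 2 H
  atom 4: C, bond orders sum to 4 (valence 4) → 0 H
  atom 5: O, bond orders sum to 2 (valence 2) → 0 H
  atom 6: C, bond orders sum to 1 (valence 4) → 3 H
  atom 7: C, bond orders sum to 2 (valence 4) → 2 H
  atom 8: C, bond orders sum to 2 (valence 4) → 2 H
  atom 9: C, bond orders sum to 2 (valence 4) → 2 H
  atom 10: C, bond orders sum to 3 (valence 4) → 1 H
  atom 11: C, bond orders sum to 3 (valence 4) → 1 H
  atom 12: O, bond orders sum to 2 (valence 2) → 0 H
  atom 13: C, bond orders sum to 3 (valence 4) → 1 H
  atom 14: C, bond orders sum to 1 (valence 4) → 3 H
  atom 15: C, bond orders sum to 2 (valence 4) → 2 H
  atom 16: C, bond orders sum to 2 (valence 4) → 2 H
  atom 17: C, bond orders sum to 2 (valence 4) → 2 H
  atom 18: C, bond orders sum to 1 (valence 4) → 3 H
Totals → C:15, H:27, I:1, O:2.
In Hill order: C15H27IO2.

C15H27IO2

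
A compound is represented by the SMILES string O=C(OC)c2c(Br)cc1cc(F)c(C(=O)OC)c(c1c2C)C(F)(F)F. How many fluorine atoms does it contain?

Scan the SMILES for F atoms (remember two-letter symbols like Cl and Br are single atoms).
Fluorine count: 4.

4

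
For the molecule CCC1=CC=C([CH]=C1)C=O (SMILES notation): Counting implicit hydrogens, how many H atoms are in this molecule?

10

Walk through each heavy atom and fill implicit hydrogens from standard valence (C 4, N 3, O 2, S 2, halogen 1):
  atom 1: C, bond orders sum to 1 (valence 4) → 3 H
  atom 2: C, bond orders sum to 2 (valence 4) → 2 H
  atom 3: C, bond orders sum to 4 (valence 4) → 0 H
  atom 4: C, bond orders sum to 3 (valence 4) → 1 H
  atom 5: C, bond orders sum to 3 (valence 4) → 1 H
  atom 6: C, bond orders sum to 4 (valence 4) → 0 H
  atom 7: C with explicit H count 1
  atom 8: C, bond orders sum to 3 (valence 4) → 1 H
  atom 9: C, bond orders sum to 3 (valence 4) → 1 H
  atom 10: O, bond orders sum to 2 (valence 2) → 0 H
Total hydrogens: 10.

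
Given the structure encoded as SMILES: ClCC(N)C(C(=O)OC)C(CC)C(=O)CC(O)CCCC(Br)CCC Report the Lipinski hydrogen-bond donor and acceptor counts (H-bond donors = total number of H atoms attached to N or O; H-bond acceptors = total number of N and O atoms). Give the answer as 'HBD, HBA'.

Donors: find every N or O and count the H atoms it carries.
  atom 4 (N): bond orders sum to 1 → 2 H
  atom 7 (O): bond orders sum to 2 → 0 H
  atom 8 (O): bond orders sum to 2 → 0 H
  atom 14 (O): bond orders sum to 2 → 0 H
  atom 17 (O): bond orders sum to 1 → 1 H
Lipinski HBD = 3.
Acceptors: N atoms = 1, O atoms = 4 → HBA = 5.

3, 5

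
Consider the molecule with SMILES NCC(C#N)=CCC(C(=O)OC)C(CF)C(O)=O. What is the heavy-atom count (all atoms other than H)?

18

Every atom symbol written in the SMILES (organic subset) is one heavy atom; implicit H are not written.
Heavy atoms by element → C:11, F:1, N:2, O:4.
Total: 18.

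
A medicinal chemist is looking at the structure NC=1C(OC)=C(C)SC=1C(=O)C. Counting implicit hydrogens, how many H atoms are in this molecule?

Walk through each heavy atom and fill implicit hydrogens from standard valence (C 4, N 3, O 2, S 2, halogen 1):
  atom 1: N, bond orders sum to 1 (valence 3) → 2 H
  atom 2: C, bond orders sum to 4 (valence 4) → 0 H
  atom 3: C, bond orders sum to 4 (valence 4) → 0 H
  atom 4: O, bond orders sum to 2 (valence 2) → 0 H
  atom 5: C, bond orders sum to 1 (valence 4) → 3 H
  atom 6: C, bond orders sum to 4 (valence 4) → 0 H
  atom 7: C, bond orders sum to 1 (valence 4) → 3 H
  atom 8: S, bond orders sum to 2 (valence 2) → 0 H
  atom 9: C, bond orders sum to 4 (valence 4) → 0 H
  atom 10: C, bond orders sum to 4 (valence 4) → 0 H
  atom 11: O, bond orders sum to 2 (valence 2) → 0 H
  atom 12: C, bond orders sum to 1 (valence 4) → 3 H
Total hydrogens: 11.

11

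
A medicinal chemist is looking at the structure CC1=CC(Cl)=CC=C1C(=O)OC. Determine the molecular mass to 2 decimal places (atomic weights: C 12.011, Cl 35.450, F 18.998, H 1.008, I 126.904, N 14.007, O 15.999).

First, the molecular formula is C9H9ClO2 (counting implicit H from valence).
  C: 9 × 12.011 = 108.099
  Cl: 1 × 35.450 = 35.450
  H: 9 × 1.008 = 9.072
  O: 2 × 15.999 = 31.998
Sum: 9×12.011 + 1×35.450 + 9×1.008 + 2×15.999 = 184.619 → 184.62 g/mol.

184.62 g/mol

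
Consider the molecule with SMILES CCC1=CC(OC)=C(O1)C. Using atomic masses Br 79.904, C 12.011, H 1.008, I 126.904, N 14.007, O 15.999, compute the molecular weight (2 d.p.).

140.18 g/mol

First, the molecular formula is C8H12O2 (counting implicit H from valence).
  C: 8 × 12.011 = 96.088
  H: 12 × 1.008 = 12.096
  O: 2 × 15.999 = 31.998
Sum: 8×12.011 + 12×1.008 + 2×15.999 = 140.182 → 140.18 g/mol.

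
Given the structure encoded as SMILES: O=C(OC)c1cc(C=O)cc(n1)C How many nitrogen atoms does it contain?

1

Scan the SMILES for N atoms (remember two-letter symbols like Cl and Br are single atoms).
Nitrogen count: 1.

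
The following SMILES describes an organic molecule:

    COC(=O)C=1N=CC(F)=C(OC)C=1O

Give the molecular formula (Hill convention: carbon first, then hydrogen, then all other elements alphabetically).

Walk through each heavy atom and fill implicit hydrogens from standard valence (C 4, N 3, O 2, S 2, halogen 1):
  atom 1: C, bond orders sum to 1 (valence 4) → 3 H
  atom 2: O, bond orders sum to 2 (valence 2) → 0 H
  atom 3: C, bond orders sum to 4 (valence 4) → 0 H
  atom 4: O, bond orders sum to 2 (valence 2) → 0 H
  atom 5: C, bond orders sum to 4 (valence 4) → 0 H
  atom 6: N, bond orders sum to 3 (valence 3) → 0 H
  atom 7: C, bond orders sum to 3 (valence 4) → 1 H
  atom 8: C, bond orders sum to 4 (valence 4) → 0 H
  atom 9: F (halogen, monovalent) → 0 H
  atom 10: C, bond orders sum to 4 (valence 4) → 0 H
  atom 11: O, bond orders sum to 2 (valence 2) → 0 H
  atom 12: C, bond orders sum to 1 (valence 4) → 3 H
  atom 13: C, bond orders sum to 4 (valence 4) → 0 H
  atom 14: O, bond orders sum to 1 (valence 2) → 1 H
Totals → C:8, H:8, F:1, N:1, O:4.

C8H8FNO4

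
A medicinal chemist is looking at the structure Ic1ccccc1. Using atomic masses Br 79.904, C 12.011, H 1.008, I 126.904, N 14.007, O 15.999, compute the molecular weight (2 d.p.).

First, the molecular formula is C6H5I (counting implicit H from valence).
  C: 6 × 12.011 = 72.066
  H: 5 × 1.008 = 5.040
  I: 1 × 126.904 = 126.904
Sum: 6×12.011 + 5×1.008 + 1×126.904 = 204.010 → 204.01 g/mol.

204.01 g/mol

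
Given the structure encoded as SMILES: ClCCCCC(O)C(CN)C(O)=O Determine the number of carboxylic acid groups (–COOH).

The carboxylic acid motif appears at heavy-atom position 11 in the SMILES.
Other groups present: 1 hydroxyl, 1 primary amine.
Carboxylic acid count: 1.

1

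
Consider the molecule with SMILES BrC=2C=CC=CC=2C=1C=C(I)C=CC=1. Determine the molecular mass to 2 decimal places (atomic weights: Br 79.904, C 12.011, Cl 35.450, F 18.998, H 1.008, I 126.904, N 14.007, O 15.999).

First, the molecular formula is C12H8BrI (counting implicit H from valence).
  Br: 1 × 79.904 = 79.904
  C: 12 × 12.011 = 144.132
  H: 8 × 1.008 = 8.064
  I: 1 × 126.904 = 126.904
Sum: 1×79.904 + 12×12.011 + 8×1.008 + 1×126.904 = 359.004 → 359.00 g/mol.

359.00 g/mol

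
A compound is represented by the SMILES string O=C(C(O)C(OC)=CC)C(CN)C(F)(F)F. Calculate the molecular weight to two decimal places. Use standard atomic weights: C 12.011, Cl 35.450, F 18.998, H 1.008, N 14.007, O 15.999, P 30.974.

First, the molecular formula is C9H14F3NO3 (counting implicit H from valence).
  C: 9 × 12.011 = 108.099
  F: 3 × 18.998 = 56.994
  H: 14 × 1.008 = 14.112
  N: 1 × 14.007 = 14.007
  O: 3 × 15.999 = 47.997
Sum: 9×12.011 + 3×18.998 + 14×1.008 + 1×14.007 + 3×15.999 = 241.209 → 241.21 g/mol.

241.21 g/mol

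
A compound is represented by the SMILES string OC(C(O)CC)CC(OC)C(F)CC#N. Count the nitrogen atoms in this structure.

Scan the SMILES for N atoms (remember two-letter symbols like Cl and Br are single atoms).
Nitrogen count: 1.

1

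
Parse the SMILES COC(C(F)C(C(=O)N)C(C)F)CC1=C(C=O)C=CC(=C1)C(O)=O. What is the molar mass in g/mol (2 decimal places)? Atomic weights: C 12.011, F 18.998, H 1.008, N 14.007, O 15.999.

343.33 g/mol

First, the molecular formula is C16H19F2NO5 (counting implicit H from valence).
  C: 16 × 12.011 = 192.176
  F: 2 × 18.998 = 37.996
  H: 19 × 1.008 = 19.152
  N: 1 × 14.007 = 14.007
  O: 5 × 15.999 = 79.995
Sum: 16×12.011 + 2×18.998 + 19×1.008 + 1×14.007 + 5×15.999 = 343.326 → 343.33 g/mol.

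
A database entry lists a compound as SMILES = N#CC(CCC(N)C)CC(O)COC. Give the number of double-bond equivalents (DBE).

Degree of unsaturation = (number of rings) + (number of π bonds).
Ring closures in the SMILES: 0.
π bonds: 1 triple bond (each 2 DoU) → 2 DoU from unsaturation.
Total DoU = 0 + 2 = 2.

2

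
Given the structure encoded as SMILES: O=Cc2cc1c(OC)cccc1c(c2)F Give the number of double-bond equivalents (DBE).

Molecular formula: C12H9FO2.
DoU = (2C + 2 + N − H − X) / 2, where X is the halogen count and O/S are ignored.
    = (2·12 + 2 + 0 − 9 − 1) / 2 = 16 / 2 = 8.

8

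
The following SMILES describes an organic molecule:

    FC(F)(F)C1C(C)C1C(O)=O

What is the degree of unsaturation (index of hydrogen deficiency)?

Molecular formula: C6H7F3O2.
DoU = (2C + 2 + N − H − X) / 2, where X is the halogen count and O/S are ignored.
    = (2·6 + 2 + 0 − 7 − 3) / 2 = 4 / 2 = 2.

2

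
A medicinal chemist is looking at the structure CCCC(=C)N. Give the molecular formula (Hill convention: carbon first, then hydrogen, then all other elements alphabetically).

C5H11N

Walk through each heavy atom and fill implicit hydrogens from standard valence (C 4, N 3, O 2, S 2, halogen 1):
  atom 1: C, bond orders sum to 1 (valence 4) → 3 H
  atom 2: C, bond orders sum to 2 (valence 4) → 2 H
  atom 3: C, bond orders sum to 2 (valence 4) → 2 H
  atom 4: C, bond orders sum to 4 (valence 4) → 0 H
  atom 5: C, bond orders sum to 2 (valence 4) → 2 H
  atom 6: N, bond orders sum to 1 (valence 3) → 2 H
Totals → C:5, H:11, N:1.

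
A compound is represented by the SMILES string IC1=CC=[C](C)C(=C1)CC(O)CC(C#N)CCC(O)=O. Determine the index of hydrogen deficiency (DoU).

7

Degree of unsaturation = (number of rings) + (number of π bonds).
Ring closures in the SMILES: 1.
π bonds: 4 double bonds (each 1 DoU), 1 triple bond (each 2 DoU) → 6 DoU from unsaturation.
Total DoU = 1 + 6 = 7.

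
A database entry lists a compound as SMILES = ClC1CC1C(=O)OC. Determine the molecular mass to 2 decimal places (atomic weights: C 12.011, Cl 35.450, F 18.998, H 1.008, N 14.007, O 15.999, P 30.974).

First, the molecular formula is C5H7ClO2 (counting implicit H from valence).
  C: 5 × 12.011 = 60.055
  Cl: 1 × 35.450 = 35.450
  H: 7 × 1.008 = 7.056
  O: 2 × 15.999 = 31.998
Sum: 5×12.011 + 1×35.450 + 7×1.008 + 2×15.999 = 134.559 → 134.56 g/mol.

134.56 g/mol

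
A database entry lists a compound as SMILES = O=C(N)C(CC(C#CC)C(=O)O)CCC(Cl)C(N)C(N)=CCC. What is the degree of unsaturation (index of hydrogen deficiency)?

Molecular formula: C16H26ClN3O3.
DoU = (2C + 2 + N − H − X) / 2, where X is the halogen count and O/S are ignored.
    = (2·16 + 2 + 3 − 26 − 1) / 2 = 10 / 2 = 5.

5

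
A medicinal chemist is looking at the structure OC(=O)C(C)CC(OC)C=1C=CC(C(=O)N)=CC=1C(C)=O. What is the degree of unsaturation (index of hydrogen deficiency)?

Molecular formula: C15H19NO5.
DoU = (2C + 2 + N − H − X) / 2, where X is the halogen count and O/S are ignored.
    = (2·15 + 2 + 1 − 19 − 0) / 2 = 14 / 2 = 7.

7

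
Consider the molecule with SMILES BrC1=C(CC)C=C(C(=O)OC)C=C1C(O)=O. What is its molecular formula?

C11H11BrO4

Walk through each heavy atom and fill implicit hydrogens from standard valence (C 4, N 3, O 2, S 2, halogen 1):
  atom 1: Br (halogen, monovalent) → 0 H
  atom 2: C, bond orders sum to 4 (valence 4) → 0 H
  atom 3: C, bond orders sum to 4 (valence 4) → 0 H
  atom 4: C, bond orders sum to 2 (valence 4) → 2 H
  atom 5: C, bond orders sum to 1 (valence 4) → 3 H
  atom 6: C, bond orders sum to 3 (valence 4) → 1 H
  atom 7: C, bond orders sum to 4 (valence 4) → 0 H
  atom 8: C, bond orders sum to 4 (valence 4) → 0 H
  atom 9: O, bond orders sum to 2 (valence 2) → 0 H
  atom 10: O, bond orders sum to 2 (valence 2) → 0 H
  atom 11: C, bond orders sum to 1 (valence 4) → 3 H
  atom 12: C, bond orders sum to 3 (valence 4) → 1 H
  atom 13: C, bond orders sum to 4 (valence 4) → 0 H
  atom 14: C, bond orders sum to 4 (valence 4) → 0 H
  atom 15: O, bond orders sum to 1 (valence 2) → 1 H
  atom 16: O, bond orders sum to 2 (valence 2) → 0 H
Totals → C:11, H:11, Br:1, O:4.
In Hill order: C11H11BrO4.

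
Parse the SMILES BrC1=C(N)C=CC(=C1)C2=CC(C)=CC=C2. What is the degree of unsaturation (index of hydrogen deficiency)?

8

Molecular formula: C13H12BrN.
DoU = (2C + 2 + N − H − X) / 2, where X is the halogen count and O/S are ignored.
    = (2·13 + 2 + 1 − 12 − 1) / 2 = 16 / 2 = 8.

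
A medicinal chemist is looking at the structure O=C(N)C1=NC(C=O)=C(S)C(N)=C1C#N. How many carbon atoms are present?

Count every carbon token in the SMILES (each C, including those in ring-closure positions and inside branches).
Carbon count: 8.

8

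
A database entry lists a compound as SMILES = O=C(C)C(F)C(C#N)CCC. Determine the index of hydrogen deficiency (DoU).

3

Degree of unsaturation = (number of rings) + (number of π bonds).
Ring closures in the SMILES: 0.
π bonds: 1 double bond (each 1 DoU), 1 triple bond (each 2 DoU) → 3 DoU from unsaturation.
Total DoU = 0 + 3 = 3.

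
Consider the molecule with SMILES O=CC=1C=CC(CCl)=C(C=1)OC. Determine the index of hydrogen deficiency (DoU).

Degree of unsaturation = (number of rings) + (number of π bonds).
Ring closures in the SMILES: 1.
π bonds: 4 double bonds (each 1 DoU) → 4 DoU from unsaturation.
Total DoU = 1 + 4 = 5.

5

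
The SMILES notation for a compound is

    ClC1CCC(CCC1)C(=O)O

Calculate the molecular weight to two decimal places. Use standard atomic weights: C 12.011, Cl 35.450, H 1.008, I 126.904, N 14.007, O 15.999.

First, the molecular formula is C8H13ClO2 (counting implicit H from valence).
  C: 8 × 12.011 = 96.088
  Cl: 1 × 35.450 = 35.450
  H: 13 × 1.008 = 13.104
  O: 2 × 15.999 = 31.998
Sum: 8×12.011 + 1×35.450 + 13×1.008 + 2×15.999 = 176.640 → 176.64 g/mol.

176.64 g/mol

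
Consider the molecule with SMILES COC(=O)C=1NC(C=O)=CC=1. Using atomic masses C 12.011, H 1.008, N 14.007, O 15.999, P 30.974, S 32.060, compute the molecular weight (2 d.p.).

153.14 g/mol

First, the molecular formula is C7H7NO3 (counting implicit H from valence).
  C: 7 × 12.011 = 84.077
  H: 7 × 1.008 = 7.056
  N: 1 × 14.007 = 14.007
  O: 3 × 15.999 = 47.997
Sum: 7×12.011 + 7×1.008 + 1×14.007 + 3×15.999 = 153.137 → 153.14 g/mol.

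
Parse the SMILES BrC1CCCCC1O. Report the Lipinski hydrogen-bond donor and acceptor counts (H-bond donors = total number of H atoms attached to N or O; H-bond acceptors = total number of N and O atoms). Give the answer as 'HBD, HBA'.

1, 1

Donors: find every N or O and count the H atoms it carries.
  atom 8 (O): bond orders sum to 1 → 1 H
Lipinski HBD = 1.
Acceptors: N atoms = 0, O atoms = 1 → HBA = 1.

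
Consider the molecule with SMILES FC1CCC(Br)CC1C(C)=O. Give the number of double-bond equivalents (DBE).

Degree of unsaturation = (number of rings) + (number of π bonds).
Ring closures in the SMILES: 1.
π bonds: 1 double bond (each 1 DoU) → 1 DoU from unsaturation.
Total DoU = 1 + 1 = 2.

2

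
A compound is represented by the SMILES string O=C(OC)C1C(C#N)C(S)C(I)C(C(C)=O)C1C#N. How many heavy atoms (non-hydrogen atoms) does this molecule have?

19

Every atom symbol written in the SMILES (organic subset) is one heavy atom; implicit H are not written.
Heavy atoms by element → C:12, I:1, N:2, O:3, S:1.
Total: 19.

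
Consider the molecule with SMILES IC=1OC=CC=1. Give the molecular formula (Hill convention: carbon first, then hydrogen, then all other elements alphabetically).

Walk through each heavy atom and fill implicit hydrogens from standard valence (C 4, N 3, O 2, S 2, halogen 1):
  atom 1: I (halogen, monovalent) → 0 H
  atom 2: C, bond orders sum to 4 (valence 4) → 0 H
  atom 3: O, bond orders sum to 2 (valence 2) → 0 H
  atom 4: C, bond orders sum to 3 (valence 4) → 1 H
  atom 5: C, bond orders sum to 3 (valence 4) → 1 H
  atom 6: C, bond orders sum to 3 (valence 4) → 1 H
Totals → C:4, H:3, I:1, O:1.
In Hill order: C4H3IO.

C4H3IO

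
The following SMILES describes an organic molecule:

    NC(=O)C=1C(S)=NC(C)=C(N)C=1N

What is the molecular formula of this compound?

Walk through each heavy atom and fill implicit hydrogens from standard valence (C 4, N 3, O 2, S 2, halogen 1):
  atom 1: N, bond orders sum to 1 (valence 3) → 2 H
  atom 2: C, bond orders sum to 4 (valence 4) → 0 H
  atom 3: O, bond orders sum to 2 (valence 2) → 0 H
  atom 4: C, bond orders sum to 4 (valence 4) → 0 H
  atom 5: C, bond orders sum to 4 (valence 4) → 0 H
  atom 6: S, bond orders sum to 1 (valence 2) → 1 H
  atom 7: N, bond orders sum to 3 (valence 3) → 0 H
  atom 8: C, bond orders sum to 4 (valence 4) → 0 H
  atom 9: C, bond orders sum to 1 (valence 4) → 3 H
  atom 10: C, bond orders sum to 4 (valence 4) → 0 H
  atom 11: N, bond orders sum to 1 (valence 3) → 2 H
  atom 12: C, bond orders sum to 4 (valence 4) → 0 H
  atom 13: N, bond orders sum to 1 (valence 3) → 2 H
Totals → C:7, H:10, N:4, O:1, S:1.
In Hill order: C7H10N4OS.

C7H10N4OS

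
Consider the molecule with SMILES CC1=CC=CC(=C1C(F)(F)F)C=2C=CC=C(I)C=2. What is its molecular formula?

Walk through each heavy atom and fill implicit hydrogens from standard valence (C 4, N 3, O 2, S 2, halogen 1):
  atom 1: C, bond orders sum to 1 (valence 4) → 3 H
  atom 2: C, bond orders sum to 4 (valence 4) → 0 H
  atom 3: C, bond orders sum to 3 (valence 4) → 1 H
  atom 4: C, bond orders sum to 3 (valence 4) → 1 H
  atom 5: C, bond orders sum to 3 (valence 4) → 1 H
  atom 6: C, bond orders sum to 4 (valence 4) → 0 H
  atom 7: C, bond orders sum to 4 (valence 4) → 0 H
  atom 8: C, bond orders sum to 4 (valence 4) → 0 H
  atom 9: F (halogen, monovalent) → 0 H
  atom 10: F (halogen, monovalent) → 0 H
  atom 11: F (halogen, monovalent) → 0 H
  atom 12: C, bond orders sum to 4 (valence 4) → 0 H
  atom 13: C, bond orders sum to 3 (valence 4) → 1 H
  atom 14: C, bond orders sum to 3 (valence 4) → 1 H
  atom 15: C, bond orders sum to 3 (valence 4) → 1 H
  atom 16: C, bond orders sum to 4 (valence 4) → 0 H
  atom 17: I (halogen, monovalent) → 0 H
  atom 18: C, bond orders sum to 3 (valence 4) → 1 H
Totals → C:14, H:10, F:3, I:1.
In Hill order: C14H10F3I.

C14H10F3I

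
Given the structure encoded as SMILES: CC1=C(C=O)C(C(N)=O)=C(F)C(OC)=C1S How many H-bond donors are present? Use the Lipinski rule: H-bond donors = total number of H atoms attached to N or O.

2

Donors: find every N or O and count the H atoms it carries.
  atom 5 (O): bond orders sum to 2 → 0 H
  atom 8 (N): bond orders sum to 1 → 2 H
  atom 9 (O): bond orders sum to 2 → 0 H
  atom 13 (O): bond orders sum to 2 → 0 H
Lipinski HBD = 2.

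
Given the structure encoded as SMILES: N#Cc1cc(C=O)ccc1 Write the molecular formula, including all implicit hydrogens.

C8H5NO

Walk through each heavy atom and fill implicit hydrogens from standard valence (C 4, N 3, O 2, S 2, halogen 1); for lowercase aromatic atoms, an aromatic c carries 1 H when it has two neighbours and 0 H with three, and aromatic n carries 0 H:
  atom 1: N, bond orders sum to 3 (valence 3) → 0 H
  atom 2: C, bond orders sum to 4 (valence 4) → 0 H
  atom 3: aromatic c, 3 neighbours → 0 H
  atom 4: aromatic c, 2 neighbours → 1 H
  atom 5: aromatic c, 3 neighbours → 0 H
  atom 6: C, bond orders sum to 3 (valence 4) → 1 H
  atom 7: O, bond orders sum to 2 (valence 2) → 0 H
  atom 8: aromatic c, 2 neighbours → 1 H
  atom 9: aromatic c, 2 neighbours → 1 H
  atom 10: aromatic c, 2 neighbours → 1 H
Totals → C:8, H:5, N:1, O:1.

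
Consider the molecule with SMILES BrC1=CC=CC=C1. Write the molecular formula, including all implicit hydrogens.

C6H5Br

Walk through each heavy atom and fill implicit hydrogens from standard valence (C 4, N 3, O 2, S 2, halogen 1):
  atom 1: Br (halogen, monovalent) → 0 H
  atom 2: C, bond orders sum to 4 (valence 4) → 0 H
  atom 3: C, bond orders sum to 3 (valence 4) → 1 H
  atom 4: C, bond orders sum to 3 (valence 4) → 1 H
  atom 5: C, bond orders sum to 3 (valence 4) → 1 H
  atom 6: C, bond orders sum to 3 (valence 4) → 1 H
  atom 7: C, bond orders sum to 3 (valence 4) → 1 H
Totals → C:6, H:5, Br:1.
In Hill order: C6H5Br.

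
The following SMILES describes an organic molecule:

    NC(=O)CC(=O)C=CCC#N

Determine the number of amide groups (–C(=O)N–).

1

The amide motif appears at heavy-atom position 2 in the SMILES.
Other groups present: 1 alkene, 1 ketone, 1 nitrile.
Amide count: 1.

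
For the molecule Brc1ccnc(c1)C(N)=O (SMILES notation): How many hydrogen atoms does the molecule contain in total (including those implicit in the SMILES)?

Walk through each heavy atom and fill implicit hydrogens from standard valence (C 4, N 3, O 2, S 2, halogen 1); for lowercase aromatic atoms, an aromatic c carries 1 H when it has two neighbours and 0 H with three, and aromatic n carries 0 H:
  atom 1: Br (halogen, monovalent) → 0 H
  atom 2: aromatic c, 3 neighbours → 0 H
  atom 3: aromatic c, 2 neighbours → 1 H
  atom 4: aromatic c, 2 neighbours → 1 H
  atom 5: aromatic n, 2 neighbours → 0 H
  atom 6: aromatic c, 3 neighbours → 0 H
  atom 7: aromatic c, 2 neighbours → 1 H
  atom 8: C, bond orders sum to 4 (valence 4) → 0 H
  atom 9: N, bond orders sum to 1 (valence 3) → 2 H
  atom 10: O, bond orders sum to 2 (valence 2) → 0 H
Total hydrogens: 5.

5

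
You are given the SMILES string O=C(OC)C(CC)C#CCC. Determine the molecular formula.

C9H14O2

Walk through each heavy atom and fill implicit hydrogens from standard valence (C 4, N 3, O 2, S 2, halogen 1):
  atom 1: O, bond orders sum to 2 (valence 2) → 0 H
  atom 2: C, bond orders sum to 4 (valence 4) → 0 H
  atom 3: O, bond orders sum to 2 (valence 2) → 0 H
  atom 4: C, bond orders sum to 1 (valence 4) → 3 H
  atom 5: C, bond orders sum to 3 (valence 4) → 1 H
  atom 6: C, bond orders sum to 2 (valence 4) → 2 H
  atom 7: C, bond orders sum to 1 (valence 4) → 3 H
  atom 8: C, bond orders sum to 4 (valence 4) → 0 H
  atom 9: C, bond orders sum to 4 (valence 4) → 0 H
  atom 10: C, bond orders sum to 2 (valence 4) → 2 H
  atom 11: C, bond orders sum to 1 (valence 4) → 3 H
Totals → C:9, H:14, O:2.
In Hill order: C9H14O2.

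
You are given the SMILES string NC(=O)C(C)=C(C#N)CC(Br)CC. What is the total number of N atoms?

2

Scan the SMILES for N atoms (remember two-letter symbols like Cl and Br are single atoms).
Nitrogen count: 2.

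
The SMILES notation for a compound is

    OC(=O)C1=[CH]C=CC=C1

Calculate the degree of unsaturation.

Molecular formula: C7H6O2.
DoU = (2C + 2 + N − H − X) / 2, where X is the halogen count and O/S are ignored.
    = (2·7 + 2 + 0 − 6 − 0) / 2 = 10 / 2 = 5.

5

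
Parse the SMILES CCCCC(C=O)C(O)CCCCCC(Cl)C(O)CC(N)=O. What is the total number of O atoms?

4

Scan the SMILES for O atoms (remember two-letter symbols like Cl and Br are single atoms).
Oxygen count: 4.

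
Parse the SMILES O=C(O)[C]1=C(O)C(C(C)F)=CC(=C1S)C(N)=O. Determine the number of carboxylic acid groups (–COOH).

1

The carboxylic acid motif appears at heavy-atom position 2 in the SMILES.
Other groups present: 1 amide, 1 hydroxyl, 1 thiol.
Carboxylic acid count: 1.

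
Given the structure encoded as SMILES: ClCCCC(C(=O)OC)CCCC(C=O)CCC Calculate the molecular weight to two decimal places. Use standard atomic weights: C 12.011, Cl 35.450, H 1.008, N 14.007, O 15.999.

276.80 g/mol

First, the molecular formula is C14H25ClO3 (counting implicit H from valence).
  C: 14 × 12.011 = 168.154
  Cl: 1 × 35.450 = 35.450
  H: 25 × 1.008 = 25.200
  O: 3 × 15.999 = 47.997
Sum: 14×12.011 + 1×35.450 + 25×1.008 + 3×15.999 = 276.801 → 276.80 g/mol.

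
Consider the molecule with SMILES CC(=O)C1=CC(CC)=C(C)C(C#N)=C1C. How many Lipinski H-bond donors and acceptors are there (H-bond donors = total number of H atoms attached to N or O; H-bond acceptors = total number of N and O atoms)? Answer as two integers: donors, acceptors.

0, 2

Donors: find every N or O and count the H atoms it carries.
  atom 3 (O): bond orders sum to 2 → 0 H
  atom 13 (N): bond orders sum to 3 → 0 H
Lipinski HBD = 0.
Acceptors: N atoms = 1, O atoms = 1 → HBA = 2.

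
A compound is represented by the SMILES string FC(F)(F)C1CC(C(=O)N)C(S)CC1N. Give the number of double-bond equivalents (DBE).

Degree of unsaturation = (number of rings) + (number of π bonds).
Ring closures in the SMILES: 1.
π bonds: 1 double bond (each 1 DoU) → 1 DoU from unsaturation.
Total DoU = 1 + 1 = 2.

2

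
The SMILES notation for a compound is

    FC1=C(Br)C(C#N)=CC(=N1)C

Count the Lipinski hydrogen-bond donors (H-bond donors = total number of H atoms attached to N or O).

Donors: find every N or O and count the H atoms it carries.
  atom 7 (N): bond orders sum to 3 → 0 H
  atom 10 (N): bond orders sum to 3 → 0 H
Lipinski HBD = 0.

0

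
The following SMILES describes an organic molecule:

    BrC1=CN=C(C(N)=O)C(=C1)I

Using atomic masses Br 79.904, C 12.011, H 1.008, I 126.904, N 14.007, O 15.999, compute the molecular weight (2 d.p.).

326.92 g/mol

First, the molecular formula is C6H4BrIN2O (counting implicit H from valence).
  Br: 1 × 79.904 = 79.904
  C: 6 × 12.011 = 72.066
  H: 4 × 1.008 = 4.032
  I: 1 × 126.904 = 126.904
  N: 2 × 14.007 = 28.014
  O: 1 × 15.999 = 15.999
Sum: 1×79.904 + 6×12.011 + 4×1.008 + 1×126.904 + 2×14.007 + 1×15.999 = 326.919 → 326.92 g/mol.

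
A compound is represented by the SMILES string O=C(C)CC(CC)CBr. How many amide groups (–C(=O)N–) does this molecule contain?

0

Scan the SMILES for the amide motif — none present.
Groups that are present: 1 ketone.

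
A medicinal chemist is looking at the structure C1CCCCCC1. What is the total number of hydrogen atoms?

Walk through each heavy atom and fill implicit hydrogens from standard valence (C 4, N 3, O 2, S 2, halogen 1):
  atom 1: C, bond orders sum to 2 (valence 4) → 2 H
  atom 2: C, bond orders sum to 2 (valence 4) → 2 H
  atom 3: C, bond orders sum to 2 (valence 4) → 2 H
  atom 4: C, bond orders sum to 2 (valence 4) → 2 H
  atom 5: C, bond orders sum to 2 (valence 4) → 2 H
  atom 6: C, bond orders sum to 2 (valence 4) → 2 H
  atom 7: C, bond orders sum to 2 (valence 4) → 2 H
Total hydrogens: 14.

14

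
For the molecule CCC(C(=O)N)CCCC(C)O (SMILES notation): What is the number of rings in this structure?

0

In SMILES, each pair of matching ring-closure digits denotes one ring-closing bond; the number of such bonds equals the number of independent rings.
Ring-closure bonds here: 0.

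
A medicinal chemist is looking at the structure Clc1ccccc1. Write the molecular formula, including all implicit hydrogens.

C6H5Cl

Walk through each heavy atom and fill implicit hydrogens from standard valence (C 4, N 3, O 2, S 2, halogen 1); for lowercase aromatic atoms, an aromatic c carries 1 H when it has two neighbours and 0 H with three, and aromatic n carries 0 H:
  atom 1: Cl (halogen, monovalent) → 0 H
  atom 2: aromatic c, 3 neighbours → 0 H
  atom 3: aromatic c, 2 neighbours → 1 H
  atom 4: aromatic c, 2 neighbours → 1 H
  atom 5: aromatic c, 2 neighbours → 1 H
  atom 6: aromatic c, 2 neighbours → 1 H
  atom 7: aromatic c, 2 neighbours → 1 H
Totals → C:6, H:5, Cl:1.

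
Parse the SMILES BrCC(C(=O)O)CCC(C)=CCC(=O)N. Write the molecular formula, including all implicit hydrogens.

C10H16BrNO3

Walk through each heavy atom and fill implicit hydrogens from standard valence (C 4, N 3, O 2, S 2, halogen 1):
  atom 1: Br (halogen, monovalent) → 0 H
  atom 2: C, bond orders sum to 2 (valence 4) → 2 H
  atom 3: C, bond orders sum to 3 (valence 4) → 1 H
  atom 4: C, bond orders sum to 4 (valence 4) → 0 H
  atom 5: O, bond orders sum to 2 (valence 2) → 0 H
  atom 6: O, bond orders sum to 1 (valence 2) → 1 H
  atom 7: C, bond orders sum to 2 (valence 4) → 2 H
  atom 8: C, bond orders sum to 2 (valence 4) → 2 H
  atom 9: C, bond orders sum to 4 (valence 4) → 0 H
  atom 10: C, bond orders sum to 1 (valence 4) → 3 H
  atom 11: C, bond orders sum to 3 (valence 4) → 1 H
  atom 12: C, bond orders sum to 2 (valence 4) → 2 H
  atom 13: C, bond orders sum to 4 (valence 4) → 0 H
  atom 14: O, bond orders sum to 2 (valence 2) → 0 H
  atom 15: N, bond orders sum to 1 (valence 3) → 2 H
Totals → C:10, H:16, Br:1, N:1, O:3.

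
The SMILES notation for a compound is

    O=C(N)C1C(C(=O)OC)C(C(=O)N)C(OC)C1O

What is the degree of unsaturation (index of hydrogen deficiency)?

4

Molecular formula: C10H16N2O6.
DoU = (2C + 2 + N − H − X) / 2, where X is the halogen count and O/S are ignored.
    = (2·10 + 2 + 2 − 16 − 0) / 2 = 8 / 2 = 4.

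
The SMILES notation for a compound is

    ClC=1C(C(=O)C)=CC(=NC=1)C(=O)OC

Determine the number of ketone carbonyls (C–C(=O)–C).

1

The ketone motif appears at heavy-atom position 4 in the SMILES.
Other groups present: 1 ester.
Ketone count: 1.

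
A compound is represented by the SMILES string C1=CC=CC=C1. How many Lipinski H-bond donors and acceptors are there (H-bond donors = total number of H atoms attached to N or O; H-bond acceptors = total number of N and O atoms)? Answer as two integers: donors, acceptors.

0, 0

Donors: find every N or O and count the H atoms it carries.
  (no N or O atoms present)
Lipinski HBD = 0.
Acceptors: N atoms = 0, O atoms = 0 → HBA = 0.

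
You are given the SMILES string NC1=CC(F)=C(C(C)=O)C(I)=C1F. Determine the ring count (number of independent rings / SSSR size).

In SMILES, each pair of matching ring-closure digits denotes one ring-closing bond; the number of such bonds equals the number of independent rings.
Ring-closure bonds here: 1.

1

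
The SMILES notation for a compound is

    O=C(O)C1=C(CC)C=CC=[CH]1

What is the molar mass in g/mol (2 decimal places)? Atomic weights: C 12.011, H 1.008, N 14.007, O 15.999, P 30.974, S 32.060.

First, the molecular formula is C9H10O2 (counting implicit H from valence).
  C: 9 × 12.011 = 108.099
  H: 10 × 1.008 = 10.080
  O: 2 × 15.999 = 31.998
Sum: 9×12.011 + 10×1.008 + 2×15.999 = 150.177 → 150.18 g/mol.

150.18 g/mol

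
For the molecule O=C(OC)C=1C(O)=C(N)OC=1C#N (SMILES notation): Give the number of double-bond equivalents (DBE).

6

Degree of unsaturation = (number of rings) + (number of π bonds).
Ring closures in the SMILES: 1.
π bonds: 3 double bonds (each 1 DoU), 1 triple bond (each 2 DoU) → 5 DoU from unsaturation.
Total DoU = 1 + 5 = 6.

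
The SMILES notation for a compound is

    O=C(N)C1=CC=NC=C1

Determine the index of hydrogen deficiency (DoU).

Degree of unsaturation = (number of rings) + (number of π bonds).
Ring closures in the SMILES: 1.
π bonds: 4 double bonds (each 1 DoU) → 4 DoU from unsaturation.
Total DoU = 1 + 4 = 5.

5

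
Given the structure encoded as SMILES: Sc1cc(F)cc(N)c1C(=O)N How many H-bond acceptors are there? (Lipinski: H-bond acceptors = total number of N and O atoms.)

N atoms: 2; O atoms: 1.
Lipinski HBA = 2 + 1 = 3.

3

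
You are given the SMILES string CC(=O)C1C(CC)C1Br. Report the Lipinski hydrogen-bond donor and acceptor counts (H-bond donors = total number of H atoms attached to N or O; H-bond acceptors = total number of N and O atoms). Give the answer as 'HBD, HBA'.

0, 1

Donors: find every N or O and count the H atoms it carries.
  atom 3 (O): bond orders sum to 2 → 0 H
Lipinski HBD = 0.
Acceptors: N atoms = 0, O atoms = 1 → HBA = 1.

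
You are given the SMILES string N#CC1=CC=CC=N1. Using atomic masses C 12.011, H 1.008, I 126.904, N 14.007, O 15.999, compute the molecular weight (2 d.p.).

104.11 g/mol

First, the molecular formula is C6H4N2 (counting implicit H from valence).
  C: 6 × 12.011 = 72.066
  H: 4 × 1.008 = 4.032
  N: 2 × 14.007 = 28.014
Sum: 6×12.011 + 4×1.008 + 2×14.007 = 104.112 → 104.11 g/mol.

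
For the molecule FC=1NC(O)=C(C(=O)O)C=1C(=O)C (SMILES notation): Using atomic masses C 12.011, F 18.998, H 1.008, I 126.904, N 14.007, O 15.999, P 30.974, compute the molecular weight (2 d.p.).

187.13 g/mol

First, the molecular formula is C7H6FNO4 (counting implicit H from valence).
  C: 7 × 12.011 = 84.077
  F: 1 × 18.998 = 18.998
  H: 6 × 1.008 = 6.048
  N: 1 × 14.007 = 14.007
  O: 4 × 15.999 = 63.996
Sum: 7×12.011 + 1×18.998 + 6×1.008 + 1×14.007 + 4×15.999 = 187.126 → 187.13 g/mol.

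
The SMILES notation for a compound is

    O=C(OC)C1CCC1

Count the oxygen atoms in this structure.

Scan the SMILES for O atoms (remember two-letter symbols like Cl and Br are single atoms).
Oxygen count: 2.

2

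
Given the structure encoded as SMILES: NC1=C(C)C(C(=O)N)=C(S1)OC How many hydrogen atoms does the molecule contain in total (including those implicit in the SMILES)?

10

Walk through each heavy atom and fill implicit hydrogens from standard valence (C 4, N 3, O 2, S 2, halogen 1):
  atom 1: N, bond orders sum to 1 (valence 3) → 2 H
  atom 2: C, bond orders sum to 4 (valence 4) → 0 H
  atom 3: C, bond orders sum to 4 (valence 4) → 0 H
  atom 4: C, bond orders sum to 1 (valence 4) → 3 H
  atom 5: C, bond orders sum to 4 (valence 4) → 0 H
  atom 6: C, bond orders sum to 4 (valence 4) → 0 H
  atom 7: O, bond orders sum to 2 (valence 2) → 0 H
  atom 8: N, bond orders sum to 1 (valence 3) → 2 H
  atom 9: C, bond orders sum to 4 (valence 4) → 0 H
  atom 10: S, bond orders sum to 2 (valence 2) → 0 H
  atom 11: O, bond orders sum to 2 (valence 2) → 0 H
  atom 12: C, bond orders sum to 1 (valence 4) → 3 H
Total hydrogens: 10.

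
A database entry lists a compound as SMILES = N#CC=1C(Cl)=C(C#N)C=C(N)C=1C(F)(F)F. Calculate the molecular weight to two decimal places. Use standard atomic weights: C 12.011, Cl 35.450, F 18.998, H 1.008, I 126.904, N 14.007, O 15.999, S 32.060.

First, the molecular formula is C9H3ClF3N3 (counting implicit H from valence).
  C: 9 × 12.011 = 108.099
  Cl: 1 × 35.450 = 35.450
  F: 3 × 18.998 = 56.994
  H: 3 × 1.008 = 3.024
  N: 3 × 14.007 = 42.021
Sum: 9×12.011 + 1×35.450 + 3×18.998 + 3×1.008 + 3×14.007 = 245.588 → 245.59 g/mol.

245.59 g/mol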